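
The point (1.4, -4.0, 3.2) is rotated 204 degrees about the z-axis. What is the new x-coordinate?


Rotation about z-axis: x' = x*cos(theta) - y*sin(theta)
= 1.4 * -0.9135 - -4.0 * -0.4067
= -2.9059


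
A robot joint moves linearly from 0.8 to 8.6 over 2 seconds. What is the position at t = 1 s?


s = t/T = 1/2 = 0.5
p(t) = p0 + (pf-p0)*s
= 0.8 + (8.6 - 0.8) * 0.5
= 4.7


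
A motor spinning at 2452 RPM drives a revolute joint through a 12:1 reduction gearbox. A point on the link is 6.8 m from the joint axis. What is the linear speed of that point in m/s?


omega_motor = 2452 * 2*pi/60 = 256.7728 rad/s
omega_joint = omega_motor / 12 = 21.3977 rad/s
v = omega_joint * r = 21.3977 * 6.8
= 145.5046 m/s


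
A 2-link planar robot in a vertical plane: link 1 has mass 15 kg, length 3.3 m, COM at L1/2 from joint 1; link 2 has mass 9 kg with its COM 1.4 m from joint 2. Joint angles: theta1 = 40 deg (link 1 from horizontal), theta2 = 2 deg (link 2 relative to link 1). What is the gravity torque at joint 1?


Horizontal distance from joint 1 to link-1 COM:
  x_c1 = (L1/2)*cos(t1) = 1.65 * 0.766 = 1.264 m
Horizontal distance from joint 1 to link-2 COM:
  x_c2 = L1*cos(t1) + Lc2*cos(t1+t2)
       = 3.3*0.766 + 1.4*0.7431 = 3.5683 m
tau1 = m1*g*x_c1 + m2*g*x_c2
     = 15*9.81*1.264 + 9*9.81*3.5683
     = 185.9937 + 315.0496
     = 501.0432 Nm


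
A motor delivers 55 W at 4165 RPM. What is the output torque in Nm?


omega = 4165 * 2*pi/60 = 436.1578 rad/s
tau = P / omega = 55 / 436.1578
= 0.1261 Nm


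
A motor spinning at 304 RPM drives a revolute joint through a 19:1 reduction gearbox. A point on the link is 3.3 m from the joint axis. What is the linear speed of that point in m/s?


omega_motor = 304 * 2*pi/60 = 31.8348 rad/s
omega_joint = omega_motor / 19 = 1.6755 rad/s
v = omega_joint * r = 1.6755 * 3.3
= 5.5292 m/s


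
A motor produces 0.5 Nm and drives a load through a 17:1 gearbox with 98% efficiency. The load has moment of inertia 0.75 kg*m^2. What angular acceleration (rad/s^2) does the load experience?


tau_out = tau_motor * N * eta
= 0.5 * 17 * 0.98 = 8.33 Nm
alpha = tau_out / I = 8.33 / 0.75
= 11.1067 rad/s^2


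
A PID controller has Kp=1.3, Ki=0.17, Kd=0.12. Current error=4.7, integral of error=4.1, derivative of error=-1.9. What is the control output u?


u = Kp*e + Ki*int(e) + Kd*de/dt
= 1.3*4.7 + 0.17*4.1 + 0.12*(-1.9)
= 6.11 + 0.697 + -0.228
= 6.579


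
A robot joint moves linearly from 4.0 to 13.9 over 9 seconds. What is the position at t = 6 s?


s = t/T = 6/9 = 0.6667
p(t) = p0 + (pf-p0)*s
= 4.0 + (13.9 - 4.0) * 0.6667
= 10.6


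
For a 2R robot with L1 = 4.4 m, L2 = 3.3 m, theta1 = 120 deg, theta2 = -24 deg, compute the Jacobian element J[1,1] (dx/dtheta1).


J[1,1] = -L1*sin(t1) - L2*sin(t1+t2)
= -4.4*sin(120) - 3.3*sin(96)
= -7.0924


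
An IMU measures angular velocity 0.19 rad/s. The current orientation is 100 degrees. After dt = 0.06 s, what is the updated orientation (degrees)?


delta_theta = w * dt = 0.19 * 0.06 = 0.0114 rad
= 0.6532 deg
theta_new = 100 + 0.6532 = 100.6532 deg


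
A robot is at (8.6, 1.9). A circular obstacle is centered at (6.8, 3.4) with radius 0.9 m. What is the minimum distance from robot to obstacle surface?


center_dist = sqrt((8.6-6.8)^2 + (1.9-3.4)^2)
= sqrt(3.24 + 2.25)
= 2.3431
min_dist = center_dist - radius = 2.3431 - 0.9 = 1.4431 m


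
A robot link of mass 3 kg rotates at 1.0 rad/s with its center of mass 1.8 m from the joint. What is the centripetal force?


F = m * omega^2 * r
= 3 * 1.0^2 * 1.8
= 3 * 1.0 * 1.8
= 5.4 N


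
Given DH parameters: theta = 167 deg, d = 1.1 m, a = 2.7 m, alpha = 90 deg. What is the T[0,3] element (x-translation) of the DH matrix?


T[0,3] = a * cos(theta)
= 2.7 * cos(167 deg)
= 2.7 * -0.9744
= -2.6308


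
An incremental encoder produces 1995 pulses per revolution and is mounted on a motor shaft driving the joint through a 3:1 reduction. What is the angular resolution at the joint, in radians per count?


counts per rev = 1995
effective counts at joint = 1995 * 3 = 5985
resolution = 2*pi / 5985
= 0.001 rad/count


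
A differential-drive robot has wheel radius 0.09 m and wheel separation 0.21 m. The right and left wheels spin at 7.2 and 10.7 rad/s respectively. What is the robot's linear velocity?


vR = r*wR = 0.09*7.2 = 0.648 m/s
vL = r*wL = 0.09*10.7 = 0.963 m/s
v = (vR+vL)/2 = 0.8055 m/s
omega = (vR-vL)/L = -1.5 rad/s
linear velocity = 0.8055 m/s


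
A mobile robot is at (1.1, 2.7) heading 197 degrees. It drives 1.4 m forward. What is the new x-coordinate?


x_new = x0 + d*cos(theta)
= 1.1 + 1.4*cos(197)
= 1.1 + -1.3388
= -0.2388


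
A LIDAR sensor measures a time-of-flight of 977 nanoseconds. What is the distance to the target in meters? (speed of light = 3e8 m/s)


tof = 977 ns = 9.77e-07 s
dist = c * tof / 2
= 3e8 * 9.77e-07 / 2
= 146.55 m


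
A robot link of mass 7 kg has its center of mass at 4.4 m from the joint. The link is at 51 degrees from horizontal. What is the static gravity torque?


tau = m*g*L*cos(angle)
= 7 * 9.81 * 4.4 * cos(51 deg)
= 7 * 9.81 * 4.4 * 0.6293
= 190.1479 Nm


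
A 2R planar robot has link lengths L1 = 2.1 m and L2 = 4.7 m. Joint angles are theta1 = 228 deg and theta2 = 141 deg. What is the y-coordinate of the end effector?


Convert angles to radians: theta1 = 3.9794, theta2 = 2.4609
y = L1*sin(theta1) + L2*sin(theta1+theta2)
y = -1.5606 + 0.7352
y = -0.8254


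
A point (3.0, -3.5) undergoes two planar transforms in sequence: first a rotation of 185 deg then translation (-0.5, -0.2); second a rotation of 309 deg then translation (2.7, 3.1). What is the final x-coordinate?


After transform 1:
x1 = cos(185)*3.0 - sin(185)*-3.5 + -0.5 = -3.7936
y1 = sin(185)*3.0 + cos(185)*-3.5 + -0.2 = 3.0252
After transform 2:
x2 = cos(309)*-3.7936 - sin(309)*3.0252 + 2.7
= 2.6636


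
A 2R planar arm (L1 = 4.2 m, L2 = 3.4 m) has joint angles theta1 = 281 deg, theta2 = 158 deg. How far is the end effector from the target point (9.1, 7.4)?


End effector via forward kinematics:
x = L1*cos(t1) + L2*cos(t1+t2) = 1.4501
y = L1*sin(t1) + L2*sin(t1+t2) = -0.7853
Distance to target:
d = sqrt((9.1 - 1.4501)^2 + (7.4 - -0.7853)^2)
= sqrt(58.5202 + 66.9992)
= 11.2035 m


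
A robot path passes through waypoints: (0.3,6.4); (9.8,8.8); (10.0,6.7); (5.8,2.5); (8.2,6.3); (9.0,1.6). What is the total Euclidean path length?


Segment lengths:
  seg1 = sqrt((9.5)^2 + (2.4)^2) = 9.7985
  seg2 = sqrt((0.2)^2 + (-2.1)^2) = 2.1095
  seg3 = sqrt((-4.2)^2 + (-4.2)^2) = 5.9397
  seg4 = sqrt((2.4)^2 + (3.8)^2) = 4.4944
  seg5 = sqrt((0.8)^2 + (-4.7)^2) = 4.7676
Total = 27.1097


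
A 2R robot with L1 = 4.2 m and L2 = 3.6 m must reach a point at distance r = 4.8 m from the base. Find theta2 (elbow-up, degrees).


cos(theta2) = (r^2 - L1^2 - L2^2) / (2*L1*L2)
cos(theta2) = (23.04 - 17.64 - 12.96) / 30.24
cos(theta2) = -0.25
theta2 = 104.4775 degrees


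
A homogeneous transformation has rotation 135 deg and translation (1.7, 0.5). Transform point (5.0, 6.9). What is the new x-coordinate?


x' = cos(theta)*px - sin(theta)*py + tx
= -0.7071*5.0 - 0.7071*6.9 + 1.7
= -6.7146


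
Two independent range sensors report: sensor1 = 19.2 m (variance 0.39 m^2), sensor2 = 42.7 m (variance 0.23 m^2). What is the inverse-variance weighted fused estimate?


w1 = (1/var1) / (1/var1 + 1/var2)
   = 2.5641 / (2.5641 + 4.3478) = 0.371
w2 = 1 - w1 = 0.629
fused = w1*s1 + w2*s2 = 7.1226 + 26.8597
= 33.9823 m


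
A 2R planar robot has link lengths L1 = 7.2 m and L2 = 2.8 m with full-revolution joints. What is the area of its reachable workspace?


r_max = L1 + L2 = 10.0 m
r_min = |L1 - L2| = 4.4 m
Area = pi*(r_max^2 - r_min^2)
= pi*(100.0 - 19.36)
= pi * 80.64
= 253.338 m^2


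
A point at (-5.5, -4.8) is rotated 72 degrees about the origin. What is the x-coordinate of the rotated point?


x' = x*cos(theta) - y*sin(theta)
cos(72 deg) = 0.309, sin(72 deg) = 0.9511
x' = -5.5 * 0.309 - -4.8 * 0.9511
= -1.6996 - -4.5651
= 2.8655


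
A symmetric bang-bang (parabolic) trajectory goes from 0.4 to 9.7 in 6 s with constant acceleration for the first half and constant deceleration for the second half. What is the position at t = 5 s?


Symmetric rest-to-rest: each phase covers (pf-p0)/2 in time T/2. 0.5*a*(T/2)^2 = (pf-p0)/2 => a = 4*(pf-p0)/T^2
a = 4*(9.7-0.4)/6^2 = 1.0333
t = 5 is in the deceleration phase (t > T/2).
p = pf - 0.5*a*(T-t)^2 = 9.7 - 0.5*1.0333*1^2
= 9.1833


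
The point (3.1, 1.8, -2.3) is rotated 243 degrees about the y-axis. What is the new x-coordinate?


Rotation about y-axis: x' = x*cos(theta) + z*sin(theta)
= 3.1 * -0.454 + -2.3 * -0.891
= 0.6419


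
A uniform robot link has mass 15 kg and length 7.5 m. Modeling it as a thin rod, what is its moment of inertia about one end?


I = (1/3) * m * L^2
= (1/3) * 15 * 7.5^2
= 0.333333 * 15 * 56.25
= 281.25 kg*m^2


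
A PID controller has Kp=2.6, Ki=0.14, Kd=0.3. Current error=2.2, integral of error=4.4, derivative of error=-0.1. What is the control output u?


u = Kp*e + Ki*int(e) + Kd*de/dt
= 2.6*2.2 + 0.14*4.4 + 0.3*(-0.1)
= 5.72 + 0.616 + -0.03
= 6.306


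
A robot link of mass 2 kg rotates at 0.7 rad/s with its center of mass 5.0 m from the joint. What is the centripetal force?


F = m * omega^2 * r
= 2 * 0.7^2 * 5.0
= 2 * 0.49 * 5.0
= 4.9 N


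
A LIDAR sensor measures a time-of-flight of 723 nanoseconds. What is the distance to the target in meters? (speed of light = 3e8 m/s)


tof = 723 ns = 7.23e-07 s
dist = c * tof / 2
= 3e8 * 7.23e-07 / 2
= 108.45 m


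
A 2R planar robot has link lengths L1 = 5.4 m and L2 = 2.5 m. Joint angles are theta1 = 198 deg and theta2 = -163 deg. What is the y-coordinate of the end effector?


Convert angles to radians: theta1 = 3.4558, theta2 = -2.8449
y = L1*sin(theta1) + L2*sin(theta1+theta2)
y = -1.6687 + 1.4339
y = -0.2348


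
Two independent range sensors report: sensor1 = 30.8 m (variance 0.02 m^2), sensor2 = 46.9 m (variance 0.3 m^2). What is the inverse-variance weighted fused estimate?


w1 = (1/var1) / (1/var1 + 1/var2)
   = 50.0 / (50.0 + 3.3333) = 0.9375
w2 = 1 - w1 = 0.0625
fused = w1*s1 + w2*s2 = 28.875 + 2.9312
= 31.8062 m


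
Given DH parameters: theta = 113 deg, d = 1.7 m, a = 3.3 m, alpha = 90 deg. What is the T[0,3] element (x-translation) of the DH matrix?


T[0,3] = a * cos(theta)
= 3.3 * cos(113 deg)
= 3.3 * -0.3907
= -1.2894


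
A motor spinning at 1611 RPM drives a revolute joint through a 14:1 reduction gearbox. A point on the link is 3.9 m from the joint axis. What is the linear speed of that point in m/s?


omega_motor = 1611 * 2*pi/60 = 168.7035 rad/s
omega_joint = omega_motor / 14 = 12.0503 rad/s
v = omega_joint * r = 12.0503 * 3.9
= 46.996 m/s


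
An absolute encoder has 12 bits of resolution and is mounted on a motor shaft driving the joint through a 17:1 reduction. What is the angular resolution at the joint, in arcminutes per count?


counts = 2^12 = 4096
effective counts at joint = 4096 * 17 = 69632
resolution = 360*60 / 69632
= 0.3102 arcmin/count


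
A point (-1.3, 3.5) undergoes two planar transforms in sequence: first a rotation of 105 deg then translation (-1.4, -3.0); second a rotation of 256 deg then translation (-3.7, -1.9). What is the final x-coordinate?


After transform 1:
x1 = cos(105)*-1.3 - sin(105)*3.5 + -1.4 = -4.4443
y1 = sin(105)*-1.3 + cos(105)*3.5 + -3.0 = -5.1616
After transform 2:
x2 = cos(256)*-4.4443 - sin(256)*-5.1616 + -3.7
= -7.6331


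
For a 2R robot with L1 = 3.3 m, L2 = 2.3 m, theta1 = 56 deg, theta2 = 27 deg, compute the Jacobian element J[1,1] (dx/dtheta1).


J[1,1] = -L1*sin(t1) - L2*sin(t1+t2)
= -3.3*sin(56) - 2.3*sin(83)
= -5.0187


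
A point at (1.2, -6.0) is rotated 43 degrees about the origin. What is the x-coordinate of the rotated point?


x' = x*cos(theta) - y*sin(theta)
cos(43 deg) = 0.7314, sin(43 deg) = 0.682
x' = 1.2 * 0.7314 - -6.0 * 0.682
= 0.8776 - -4.092
= 4.9696


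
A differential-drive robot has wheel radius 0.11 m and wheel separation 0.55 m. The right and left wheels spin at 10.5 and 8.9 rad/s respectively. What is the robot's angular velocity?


vR = r*wR = 0.11*10.5 = 1.155 m/s
vL = r*wL = 0.11*8.9 = 0.979 m/s
v = (vR+vL)/2 = 1.067 m/s
omega = (vR-vL)/L = 0.32 rad/s
angular velocity = 0.32 rad/s


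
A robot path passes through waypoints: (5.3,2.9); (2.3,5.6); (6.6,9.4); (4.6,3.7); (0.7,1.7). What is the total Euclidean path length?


Segment lengths:
  seg1 = sqrt((-3.0)^2 + (2.7)^2) = 4.0361
  seg2 = sqrt((4.3)^2 + (3.8)^2) = 5.7385
  seg3 = sqrt((-2.0)^2 + (-5.7)^2) = 6.0407
  seg4 = sqrt((-3.9)^2 + (-2.0)^2) = 4.3829
Total = 20.1982


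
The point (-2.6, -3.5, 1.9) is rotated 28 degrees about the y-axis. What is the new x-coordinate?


Rotation about y-axis: x' = x*cos(theta) + z*sin(theta)
= -2.6 * 0.8829 + 1.9 * 0.4695
= -1.4037


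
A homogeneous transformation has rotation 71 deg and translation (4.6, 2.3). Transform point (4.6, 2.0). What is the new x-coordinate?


x' = cos(theta)*px - sin(theta)*py + tx
= 0.3256*4.6 - 0.9455*2.0 + 4.6
= 4.2066


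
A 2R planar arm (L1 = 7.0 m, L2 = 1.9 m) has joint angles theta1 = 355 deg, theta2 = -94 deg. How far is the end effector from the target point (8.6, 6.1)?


End effector via forward kinematics:
x = L1*cos(t1) + L2*cos(t1+t2) = 6.6761
y = L1*sin(t1) + L2*sin(t1+t2) = -2.4867
Distance to target:
d = sqrt((8.6 - 6.6761)^2 + (6.1 - -2.4867)^2)
= sqrt(3.7012 + 73.7314)
= 8.7996 m


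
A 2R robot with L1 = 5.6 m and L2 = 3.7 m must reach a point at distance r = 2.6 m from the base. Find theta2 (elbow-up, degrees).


cos(theta2) = (r^2 - L1^2 - L2^2) / (2*L1*L2)
cos(theta2) = (6.76 - 31.36 - 13.69) / 41.44
cos(theta2) = -0.923986
theta2 = 157.516 degrees


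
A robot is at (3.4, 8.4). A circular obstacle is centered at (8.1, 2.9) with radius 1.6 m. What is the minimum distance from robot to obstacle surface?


center_dist = sqrt((3.4-8.1)^2 + (8.4-2.9)^2)
= sqrt(22.09 + 30.25)
= 7.2346
min_dist = center_dist - radius = 7.2346 - 1.6 = 5.6346 m


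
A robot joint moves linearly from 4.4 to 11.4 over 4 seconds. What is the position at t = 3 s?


s = t/T = 3/4 = 0.75
p(t) = p0 + (pf-p0)*s
= 4.4 + (11.4 - 4.4) * 0.75
= 9.65


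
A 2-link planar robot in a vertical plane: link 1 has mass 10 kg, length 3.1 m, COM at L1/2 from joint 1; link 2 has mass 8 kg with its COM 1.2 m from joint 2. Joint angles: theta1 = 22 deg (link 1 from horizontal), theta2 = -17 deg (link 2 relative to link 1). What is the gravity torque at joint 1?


Horizontal distance from joint 1 to link-1 COM:
  x_c1 = (L1/2)*cos(t1) = 1.55 * 0.9272 = 1.4371 m
Horizontal distance from joint 1 to link-2 COM:
  x_c2 = L1*cos(t1) + Lc2*cos(t1+t2)
       = 3.1*0.9272 + 1.2*0.9962 = 4.0697 m
tau1 = m1*g*x_c1 + m2*g*x_c2
     = 10*9.81*1.4371 + 8*9.81*4.0697
     = 140.9829 + 319.3903
     = 460.3733 Nm


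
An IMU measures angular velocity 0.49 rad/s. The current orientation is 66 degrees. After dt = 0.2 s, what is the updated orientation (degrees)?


delta_theta = w * dt = 0.49 * 0.2 = 0.098 rad
= 5.615 deg
theta_new = 66 + 5.615 = 71.615 deg


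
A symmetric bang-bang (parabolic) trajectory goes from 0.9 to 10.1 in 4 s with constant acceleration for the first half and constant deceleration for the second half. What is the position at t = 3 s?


Symmetric rest-to-rest: each phase covers (pf-p0)/2 in time T/2. 0.5*a*(T/2)^2 = (pf-p0)/2 => a = 4*(pf-p0)/T^2
a = 4*(10.1-0.9)/4^2 = 2.3
t = 3 is in the deceleration phase (t > T/2).
p = pf - 0.5*a*(T-t)^2 = 10.1 - 0.5*2.3*1^2
= 8.95


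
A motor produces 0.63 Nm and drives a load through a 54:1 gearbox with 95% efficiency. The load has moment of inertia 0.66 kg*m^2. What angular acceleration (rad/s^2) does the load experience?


tau_out = tau_motor * N * eta
= 0.63 * 54 * 0.95 = 32.319 Nm
alpha = tau_out / I = 32.319 / 0.66
= 48.9682 rad/s^2


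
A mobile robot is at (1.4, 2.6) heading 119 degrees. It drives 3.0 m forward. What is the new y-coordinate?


y_new = y0 + d*sin(theta)
= 2.6 + 3.0*sin(119)
= 2.6 + 2.6239
= 5.2239


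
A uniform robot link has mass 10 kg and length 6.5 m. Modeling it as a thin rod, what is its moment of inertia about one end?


I = (1/3) * m * L^2
= (1/3) * 10 * 6.5^2
= 0.333333 * 10 * 42.25
= 140.8333 kg*m^2


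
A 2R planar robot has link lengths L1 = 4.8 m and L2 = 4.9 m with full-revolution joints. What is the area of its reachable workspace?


r_max = L1 + L2 = 9.7 m
r_min = |L1 - L2| = 0.1 m
Area = pi*(r_max^2 - r_min^2)
= pi*(94.09 - 0.01)
= pi * 94.08
= 295.561 m^2


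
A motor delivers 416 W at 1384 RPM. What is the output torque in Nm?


omega = 1384 * 2*pi/60 = 144.9321 rad/s
tau = P / omega = 416 / 144.9321
= 2.8703 Nm


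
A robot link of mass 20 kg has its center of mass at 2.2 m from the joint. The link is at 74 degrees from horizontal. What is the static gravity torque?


tau = m*g*L*cos(angle)
= 20 * 9.81 * 2.2 * cos(74 deg)
= 20 * 9.81 * 2.2 * 0.2756
= 118.9761 Nm


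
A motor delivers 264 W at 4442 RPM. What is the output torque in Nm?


omega = 4442 * 2*pi/60 = 465.1652 rad/s
tau = P / omega = 264 / 465.1652
= 0.5675 Nm


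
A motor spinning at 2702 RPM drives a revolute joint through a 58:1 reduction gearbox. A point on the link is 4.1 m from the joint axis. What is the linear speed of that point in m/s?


omega_motor = 2702 * 2*pi/60 = 282.9528 rad/s
omega_joint = omega_motor / 58 = 4.8785 rad/s
v = omega_joint * r = 4.8785 * 4.1
= 20.0018 m/s


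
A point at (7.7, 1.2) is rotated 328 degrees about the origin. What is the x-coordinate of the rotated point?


x' = x*cos(theta) - y*sin(theta)
cos(328 deg) = 0.848, sin(328 deg) = -0.5299
x' = 7.7 * 0.848 - 1.2 * -0.5299
= 6.53 - -0.6359
= 7.1659


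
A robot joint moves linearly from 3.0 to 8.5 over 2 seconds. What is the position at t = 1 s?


s = t/T = 1/2 = 0.5
p(t) = p0 + (pf-p0)*s
= 3.0 + (8.5 - 3.0) * 0.5
= 5.75


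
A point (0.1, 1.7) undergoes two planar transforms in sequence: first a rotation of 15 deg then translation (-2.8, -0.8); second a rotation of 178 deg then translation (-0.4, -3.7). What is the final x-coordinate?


After transform 1:
x1 = cos(15)*0.1 - sin(15)*1.7 + -2.8 = -3.1434
y1 = sin(15)*0.1 + cos(15)*1.7 + -0.8 = 0.868
After transform 2:
x2 = cos(178)*-3.1434 - sin(178)*0.868 + -0.4
= 2.7112


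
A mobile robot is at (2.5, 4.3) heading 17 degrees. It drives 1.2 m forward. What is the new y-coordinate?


y_new = y0 + d*sin(theta)
= 4.3 + 1.2*sin(17)
= 4.3 + 0.3508
= 4.6508


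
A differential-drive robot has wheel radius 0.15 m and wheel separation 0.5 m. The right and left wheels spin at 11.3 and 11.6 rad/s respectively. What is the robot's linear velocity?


vR = r*wR = 0.15*11.3 = 1.695 m/s
vL = r*wL = 0.15*11.6 = 1.74 m/s
v = (vR+vL)/2 = 1.7175 m/s
omega = (vR-vL)/L = -0.09 rad/s
linear velocity = 1.7175 m/s


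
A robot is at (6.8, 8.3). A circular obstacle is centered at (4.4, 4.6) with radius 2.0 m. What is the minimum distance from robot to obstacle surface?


center_dist = sqrt((6.8-4.4)^2 + (8.3-4.6)^2)
= sqrt(5.76 + 13.69)
= 4.4102
min_dist = center_dist - radius = 4.4102 - 2.0 = 2.4102 m


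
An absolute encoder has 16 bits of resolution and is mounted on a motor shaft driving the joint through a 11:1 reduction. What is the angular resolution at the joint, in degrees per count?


counts = 2^16 = 65536
effective counts at joint = 65536 * 11 = 720896
resolution = 360 / 720896
= 4.9938e-04 deg/count


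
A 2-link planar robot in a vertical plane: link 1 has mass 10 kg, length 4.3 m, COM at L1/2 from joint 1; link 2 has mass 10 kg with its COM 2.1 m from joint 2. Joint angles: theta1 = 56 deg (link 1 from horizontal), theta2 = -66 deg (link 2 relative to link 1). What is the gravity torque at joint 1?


Horizontal distance from joint 1 to link-1 COM:
  x_c1 = (L1/2)*cos(t1) = 2.15 * 0.5592 = 1.2023 m
Horizontal distance from joint 1 to link-2 COM:
  x_c2 = L1*cos(t1) + Lc2*cos(t1+t2)
       = 4.3*0.5592 + 2.1*0.9848 = 4.4726 m
tau1 = m1*g*x_c1 + m2*g*x_c2
     = 10*9.81*1.2023 + 10*9.81*4.4726
     = 117.9422 + 438.7646
     = 556.7068 Nm


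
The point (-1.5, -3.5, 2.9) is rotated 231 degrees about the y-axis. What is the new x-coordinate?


Rotation about y-axis: x' = x*cos(theta) + z*sin(theta)
= -1.5 * -0.6293 + 2.9 * -0.7771
= -1.3097


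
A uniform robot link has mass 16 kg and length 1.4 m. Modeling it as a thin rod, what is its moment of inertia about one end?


I = (1/3) * m * L^2
= (1/3) * 16 * 1.4^2
= 0.333333 * 16 * 1.96
= 10.4533 kg*m^2


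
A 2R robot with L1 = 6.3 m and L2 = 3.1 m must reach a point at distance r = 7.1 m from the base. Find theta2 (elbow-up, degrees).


cos(theta2) = (r^2 - L1^2 - L2^2) / (2*L1*L2)
cos(theta2) = (50.41 - 39.69 - 9.61) / 39.06
cos(theta2) = 0.028418
theta2 = 88.3716 degrees


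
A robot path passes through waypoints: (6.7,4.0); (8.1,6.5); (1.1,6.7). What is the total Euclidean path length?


Segment lengths:
  seg1 = sqrt((1.4)^2 + (2.5)^2) = 2.8653
  seg2 = sqrt((-7.0)^2 + (0.2)^2) = 7.0029
Total = 9.8682


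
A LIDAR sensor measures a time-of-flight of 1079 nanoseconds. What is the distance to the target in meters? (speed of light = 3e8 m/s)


tof = 1079 ns = 1.079e-06 s
dist = c * tof / 2
= 3e8 * 1.079e-06 / 2
= 161.85 m


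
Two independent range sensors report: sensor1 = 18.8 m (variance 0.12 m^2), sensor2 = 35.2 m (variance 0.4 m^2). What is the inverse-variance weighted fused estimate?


w1 = (1/var1) / (1/var1 + 1/var2)
   = 8.3333 / (8.3333 + 2.5) = 0.7692
w2 = 1 - w1 = 0.2308
fused = w1*s1 + w2*s2 = 14.4615 + 8.1231
= 22.5846 m


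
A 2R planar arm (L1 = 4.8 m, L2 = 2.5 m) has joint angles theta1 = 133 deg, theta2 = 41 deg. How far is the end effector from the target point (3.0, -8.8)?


End effector via forward kinematics:
x = L1*cos(t1) + L2*cos(t1+t2) = -5.7599
y = L1*sin(t1) + L2*sin(t1+t2) = 3.7718
Distance to target:
d = sqrt((3.0 - -5.7599)^2 + (-8.8 - 3.7718)^2)
= sqrt(76.7358 + 158.0506)
= 15.3227 m


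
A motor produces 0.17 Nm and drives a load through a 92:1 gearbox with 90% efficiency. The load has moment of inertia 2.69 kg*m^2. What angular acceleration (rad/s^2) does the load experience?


tau_out = tau_motor * N * eta
= 0.17 * 92 * 0.9 = 14.076 Nm
alpha = tau_out / I = 14.076 / 2.69
= 5.2327 rad/s^2


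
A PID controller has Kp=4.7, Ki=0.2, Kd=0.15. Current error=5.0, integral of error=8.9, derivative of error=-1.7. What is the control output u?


u = Kp*e + Ki*int(e) + Kd*de/dt
= 4.7*5.0 + 0.2*8.9 + 0.15*(-1.7)
= 23.5 + 1.78 + -0.255
= 25.025


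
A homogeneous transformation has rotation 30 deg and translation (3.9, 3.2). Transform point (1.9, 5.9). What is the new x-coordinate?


x' = cos(theta)*px - sin(theta)*py + tx
= 0.866*1.9 - 0.5*5.9 + 3.9
= 2.5954


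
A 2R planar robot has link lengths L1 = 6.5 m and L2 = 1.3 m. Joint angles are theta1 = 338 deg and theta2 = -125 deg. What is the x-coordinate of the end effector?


Convert angles to radians: theta1 = 5.8992, theta2 = -2.1817
x = L1*cos(theta1) + L2*cos(theta1+theta2)
x = 6.0267 + -1.0903
x = 4.9364


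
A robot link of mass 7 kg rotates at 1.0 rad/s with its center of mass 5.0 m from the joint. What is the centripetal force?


F = m * omega^2 * r
= 7 * 1.0^2 * 5.0
= 7 * 1.0 * 5.0
= 35.0 N


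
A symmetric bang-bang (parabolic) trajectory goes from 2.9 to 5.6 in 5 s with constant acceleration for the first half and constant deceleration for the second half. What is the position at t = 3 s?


Symmetric rest-to-rest: each phase covers (pf-p0)/2 in time T/2. 0.5*a*(T/2)^2 = (pf-p0)/2 => a = 4*(pf-p0)/T^2
a = 4*(5.6-2.9)/5^2 = 0.432
t = 3 is in the deceleration phase (t > T/2).
p = pf - 0.5*a*(T-t)^2 = 5.6 - 0.5*0.432*2^2
= 4.736


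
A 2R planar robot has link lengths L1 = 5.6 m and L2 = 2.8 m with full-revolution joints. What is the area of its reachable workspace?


r_max = L1 + L2 = 8.4 m
r_min = |L1 - L2| = 2.8 m
Area = pi*(r_max^2 - r_min^2)
= pi*(70.56 - 7.84)
= pi * 62.72
= 197.0407 m^2


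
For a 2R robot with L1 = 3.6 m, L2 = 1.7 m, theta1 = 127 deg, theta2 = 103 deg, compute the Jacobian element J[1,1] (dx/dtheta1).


J[1,1] = -L1*sin(t1) - L2*sin(t1+t2)
= -3.6*sin(127) - 1.7*sin(230)
= -1.5728


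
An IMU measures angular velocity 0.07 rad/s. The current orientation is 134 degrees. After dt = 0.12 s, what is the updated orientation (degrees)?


delta_theta = w * dt = 0.07 * 0.12 = 0.0084 rad
= 0.4813 deg
theta_new = 134 + 0.4813 = 134.4813 deg


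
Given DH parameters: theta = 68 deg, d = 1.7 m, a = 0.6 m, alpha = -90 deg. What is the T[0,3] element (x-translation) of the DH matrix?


T[0,3] = a * cos(theta)
= 0.6 * cos(68 deg)
= 0.6 * 0.3746
= 0.2248


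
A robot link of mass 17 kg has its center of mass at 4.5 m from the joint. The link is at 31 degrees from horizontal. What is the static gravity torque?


tau = m*g*L*cos(angle)
= 17 * 9.81 * 4.5 * cos(31 deg)
= 17 * 9.81 * 4.5 * 0.8572
= 643.2741 Nm


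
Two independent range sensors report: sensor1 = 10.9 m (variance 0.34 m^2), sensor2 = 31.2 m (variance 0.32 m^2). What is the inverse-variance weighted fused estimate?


w1 = (1/var1) / (1/var1 + 1/var2)
   = 2.9412 / (2.9412 + 3.125) = 0.4848
w2 = 1 - w1 = 0.5152
fused = w1*s1 + w2*s2 = 5.2848 + 16.0727
= 21.3576 m


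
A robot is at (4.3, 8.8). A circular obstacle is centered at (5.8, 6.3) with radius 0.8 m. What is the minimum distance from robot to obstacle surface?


center_dist = sqrt((4.3-5.8)^2 + (8.8-6.3)^2)
= sqrt(2.25 + 6.25)
= 2.9155
min_dist = center_dist - radius = 2.9155 - 0.8 = 2.1155 m


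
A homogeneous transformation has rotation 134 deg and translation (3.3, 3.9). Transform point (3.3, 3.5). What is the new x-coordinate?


x' = cos(theta)*px - sin(theta)*py + tx
= -0.6947*3.3 - 0.7193*3.5 + 3.3
= -1.5101


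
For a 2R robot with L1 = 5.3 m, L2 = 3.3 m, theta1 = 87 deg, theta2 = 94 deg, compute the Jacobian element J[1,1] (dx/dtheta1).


J[1,1] = -L1*sin(t1) - L2*sin(t1+t2)
= -5.3*sin(87) - 3.3*sin(181)
= -5.2351


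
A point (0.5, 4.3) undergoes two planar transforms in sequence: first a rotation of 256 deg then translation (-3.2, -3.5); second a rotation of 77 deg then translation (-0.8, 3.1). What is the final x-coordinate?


After transform 1:
x1 = cos(256)*0.5 - sin(256)*4.3 + -3.2 = 0.8513
y1 = sin(256)*0.5 + cos(256)*4.3 + -3.5 = -5.0254
After transform 2:
x2 = cos(77)*0.8513 - sin(77)*-5.0254 + -0.8
= 4.2881


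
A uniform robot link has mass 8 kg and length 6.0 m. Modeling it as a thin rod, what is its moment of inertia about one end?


I = (1/3) * m * L^2
= (1/3) * 8 * 6.0^2
= 0.333333 * 8 * 36.0
= 96.0 kg*m^2


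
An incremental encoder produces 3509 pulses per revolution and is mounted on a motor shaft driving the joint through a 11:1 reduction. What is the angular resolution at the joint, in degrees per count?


counts per rev = 3509
effective counts at joint = 3509 * 11 = 38599
resolution = 360 / 38599
= 0.0093 deg/count


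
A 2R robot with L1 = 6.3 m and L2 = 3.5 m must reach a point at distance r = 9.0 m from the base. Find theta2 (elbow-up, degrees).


cos(theta2) = (r^2 - L1^2 - L2^2) / (2*L1*L2)
cos(theta2) = (81.0 - 39.69 - 12.25) / 44.1
cos(theta2) = 0.658957
theta2 = 48.7796 degrees


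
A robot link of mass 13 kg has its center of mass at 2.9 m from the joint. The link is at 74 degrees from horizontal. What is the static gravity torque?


tau = m*g*L*cos(angle)
= 13 * 9.81 * 2.9 * cos(74 deg)
= 13 * 9.81 * 2.9 * 0.2756
= 101.9409 Nm


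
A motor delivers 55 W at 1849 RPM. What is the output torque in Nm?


omega = 1849 * 2*pi/60 = 193.6268 rad/s
tau = P / omega = 55 / 193.6268
= 0.2841 Nm


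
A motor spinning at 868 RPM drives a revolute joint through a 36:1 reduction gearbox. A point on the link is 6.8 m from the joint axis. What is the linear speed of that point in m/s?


omega_motor = 868 * 2*pi/60 = 90.8967 rad/s
omega_joint = omega_motor / 36 = 2.5249 rad/s
v = omega_joint * r = 2.5249 * 6.8
= 17.1694 m/s


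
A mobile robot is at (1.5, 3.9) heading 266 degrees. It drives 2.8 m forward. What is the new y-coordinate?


y_new = y0 + d*sin(theta)
= 3.9 + 2.8*sin(266)
= 3.9 + -2.7932
= 1.1068


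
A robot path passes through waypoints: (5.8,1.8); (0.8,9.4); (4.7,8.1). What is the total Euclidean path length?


Segment lengths:
  seg1 = sqrt((-5.0)^2 + (7.6)^2) = 9.0973
  seg2 = sqrt((3.9)^2 + (-1.3)^2) = 4.111
Total = 13.2082


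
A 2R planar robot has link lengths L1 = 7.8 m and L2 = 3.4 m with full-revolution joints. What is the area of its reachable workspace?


r_max = L1 + L2 = 11.2 m
r_min = |L1 - L2| = 4.4 m
Area = pi*(r_max^2 - r_min^2)
= pi*(125.44 - 19.36)
= pi * 106.08
= 333.2601 m^2


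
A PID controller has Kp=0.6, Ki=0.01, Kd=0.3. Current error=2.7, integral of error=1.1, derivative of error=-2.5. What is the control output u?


u = Kp*e + Ki*int(e) + Kd*de/dt
= 0.6*2.7 + 0.01*1.1 + 0.3*(-2.5)
= 1.62 + 0.011 + -0.75
= 0.881


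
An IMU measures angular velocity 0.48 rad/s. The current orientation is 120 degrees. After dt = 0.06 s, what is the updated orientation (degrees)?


delta_theta = w * dt = 0.48 * 0.06 = 0.0288 rad
= 1.6501 deg
theta_new = 120 + 1.6501 = 121.6501 deg


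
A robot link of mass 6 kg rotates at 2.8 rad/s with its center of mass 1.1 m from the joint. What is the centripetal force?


F = m * omega^2 * r
= 6 * 2.8^2 * 1.1
= 6 * 7.84 * 1.1
= 51.744 N


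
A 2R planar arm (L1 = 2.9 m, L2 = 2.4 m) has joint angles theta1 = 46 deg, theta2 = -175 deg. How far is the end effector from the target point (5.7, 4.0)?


End effector via forward kinematics:
x = L1*cos(t1) + L2*cos(t1+t2) = 0.5041
y = L1*sin(t1) + L2*sin(t1+t2) = 0.2209
Distance to target:
d = sqrt((5.7 - 0.5041)^2 + (4.0 - 0.2209)^2)
= sqrt(26.997 + 14.2813)
= 6.4248 m


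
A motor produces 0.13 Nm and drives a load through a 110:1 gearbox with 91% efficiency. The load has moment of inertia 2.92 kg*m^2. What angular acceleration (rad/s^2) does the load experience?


tau_out = tau_motor * N * eta
= 0.13 * 110 * 0.91 = 13.013 Nm
alpha = tau_out / I = 13.013 / 2.92
= 4.4565 rad/s^2


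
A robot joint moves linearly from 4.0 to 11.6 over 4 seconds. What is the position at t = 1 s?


s = t/T = 1/4 = 0.25
p(t) = p0 + (pf-p0)*s
= 4.0 + (11.6 - 4.0) * 0.25
= 5.9


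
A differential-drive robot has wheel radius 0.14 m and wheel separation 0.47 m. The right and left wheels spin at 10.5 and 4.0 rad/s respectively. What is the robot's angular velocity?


vR = r*wR = 0.14*10.5 = 1.47 m/s
vL = r*wL = 0.14*4.0 = 0.56 m/s
v = (vR+vL)/2 = 1.015 m/s
omega = (vR-vL)/L = 1.9362 rad/s
angular velocity = 1.9362 rad/s


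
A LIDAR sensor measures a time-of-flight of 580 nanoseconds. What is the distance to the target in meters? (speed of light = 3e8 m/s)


tof = 580 ns = 5.8e-07 s
dist = c * tof / 2
= 3e8 * 5.8e-07 / 2
= 87.0 m


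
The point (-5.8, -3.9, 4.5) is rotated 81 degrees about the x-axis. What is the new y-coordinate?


Rotation about x-axis: y' = y*cos(theta) - z*sin(theta)
= -3.9 * 0.1564 - 4.5 * 0.9877
= -5.0547


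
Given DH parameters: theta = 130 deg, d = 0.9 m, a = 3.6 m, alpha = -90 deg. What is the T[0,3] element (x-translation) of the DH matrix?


T[0,3] = a * cos(theta)
= 3.6 * cos(130 deg)
= 3.6 * -0.6428
= -2.314


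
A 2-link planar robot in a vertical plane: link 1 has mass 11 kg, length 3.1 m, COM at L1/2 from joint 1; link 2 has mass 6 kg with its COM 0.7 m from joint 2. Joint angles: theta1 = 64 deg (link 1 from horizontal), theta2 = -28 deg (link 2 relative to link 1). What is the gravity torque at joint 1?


Horizontal distance from joint 1 to link-1 COM:
  x_c1 = (L1/2)*cos(t1) = 1.55 * 0.4384 = 0.6795 m
Horizontal distance from joint 1 to link-2 COM:
  x_c2 = L1*cos(t1) + Lc2*cos(t1+t2)
       = 3.1*0.4384 + 0.7*0.809 = 1.9253 m
tau1 = m1*g*x_c1 + m2*g*x_c2
     = 11*9.81*0.6795 + 6*9.81*1.9253
     = 73.3222 + 113.3209
     = 186.6431 Nm


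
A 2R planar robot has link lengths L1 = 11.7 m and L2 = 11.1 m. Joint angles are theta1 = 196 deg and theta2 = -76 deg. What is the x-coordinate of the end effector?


Convert angles to radians: theta1 = 3.4208, theta2 = -1.3265
x = L1*cos(theta1) + L2*cos(theta1+theta2)
x = -11.2468 + -5.55
x = -16.7968


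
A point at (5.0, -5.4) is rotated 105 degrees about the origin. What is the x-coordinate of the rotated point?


x' = x*cos(theta) - y*sin(theta)
cos(105 deg) = -0.2588, sin(105 deg) = 0.9659
x' = 5.0 * -0.2588 - -5.4 * 0.9659
= -1.2941 - -5.216
= 3.9219


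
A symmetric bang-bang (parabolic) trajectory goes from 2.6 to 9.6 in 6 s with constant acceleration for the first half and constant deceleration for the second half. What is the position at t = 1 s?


Symmetric rest-to-rest: each phase covers (pf-p0)/2 in time T/2. 0.5*a*(T/2)^2 = (pf-p0)/2 => a = 4*(pf-p0)/T^2
a = 4*(9.6-2.6)/6^2 = 0.7778
t = 1 is in the acceleration phase (t <= T/2).
p = p0 + 0.5*a*t^2 = 2.6 + 0.5*0.7778*1^2
= 2.9889


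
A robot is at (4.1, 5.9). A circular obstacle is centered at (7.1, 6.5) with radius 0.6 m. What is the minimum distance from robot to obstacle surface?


center_dist = sqrt((4.1-7.1)^2 + (5.9-6.5)^2)
= sqrt(9.0 + 0.36)
= 3.0594
min_dist = center_dist - radius = 3.0594 - 0.6 = 2.4594 m


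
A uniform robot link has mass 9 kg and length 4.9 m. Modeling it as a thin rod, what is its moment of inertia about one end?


I = (1/3) * m * L^2
= (1/3) * 9 * 4.9^2
= 0.333333 * 9 * 24.01
= 72.03 kg*m^2


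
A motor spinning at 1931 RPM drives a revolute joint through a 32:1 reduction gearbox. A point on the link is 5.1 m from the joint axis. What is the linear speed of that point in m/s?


omega_motor = 1931 * 2*pi/60 = 202.2138 rad/s
omega_joint = omega_motor / 32 = 6.3192 rad/s
v = omega_joint * r = 6.3192 * 5.1
= 32.2278 m/s


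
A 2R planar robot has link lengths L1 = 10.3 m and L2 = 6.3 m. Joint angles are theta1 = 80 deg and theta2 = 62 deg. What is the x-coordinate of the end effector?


Convert angles to radians: theta1 = 1.3963, theta2 = 1.0821
x = L1*cos(theta1) + L2*cos(theta1+theta2)
x = 1.7886 + -4.9645
x = -3.1759


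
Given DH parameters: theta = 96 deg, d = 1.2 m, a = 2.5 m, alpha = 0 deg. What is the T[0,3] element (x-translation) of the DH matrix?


T[0,3] = a * cos(theta)
= 2.5 * cos(96 deg)
= 2.5 * -0.1045
= -0.2613


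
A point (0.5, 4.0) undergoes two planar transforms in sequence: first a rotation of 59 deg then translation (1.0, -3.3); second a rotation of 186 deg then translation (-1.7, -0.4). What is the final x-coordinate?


After transform 1:
x1 = cos(59)*0.5 - sin(59)*4.0 + 1.0 = -2.1712
y1 = sin(59)*0.5 + cos(59)*4.0 + -3.3 = -0.8113
After transform 2:
x2 = cos(186)*-2.1712 - sin(186)*-0.8113 + -1.7
= 0.3745


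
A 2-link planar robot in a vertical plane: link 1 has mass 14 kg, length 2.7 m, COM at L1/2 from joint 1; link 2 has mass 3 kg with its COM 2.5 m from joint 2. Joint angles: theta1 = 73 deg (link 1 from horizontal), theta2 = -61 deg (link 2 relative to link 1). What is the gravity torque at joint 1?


Horizontal distance from joint 1 to link-1 COM:
  x_c1 = (L1/2)*cos(t1) = 1.35 * 0.2924 = 0.3947 m
Horizontal distance from joint 1 to link-2 COM:
  x_c2 = L1*cos(t1) + Lc2*cos(t1+t2)
       = 2.7*0.2924 + 2.5*0.9781 = 3.2348 m
tau1 = m1*g*x_c1 + m2*g*x_c2
     = 14*9.81*0.3947 + 3*9.81*3.2348
     = 54.2083 + 95.1994
     = 149.4077 Nm


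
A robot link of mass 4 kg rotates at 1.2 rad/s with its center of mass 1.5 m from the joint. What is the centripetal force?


F = m * omega^2 * r
= 4 * 1.2^2 * 1.5
= 4 * 1.44 * 1.5
= 8.64 N


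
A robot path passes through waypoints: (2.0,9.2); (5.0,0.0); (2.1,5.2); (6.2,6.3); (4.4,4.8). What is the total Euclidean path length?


Segment lengths:
  seg1 = sqrt((3.0)^2 + (-9.2)^2) = 9.6768
  seg2 = sqrt((-2.9)^2 + (5.2)^2) = 5.954
  seg3 = sqrt((4.1)^2 + (1.1)^2) = 4.245
  seg4 = sqrt((-1.8)^2 + (-1.5)^2) = 2.3431
Total = 22.2188


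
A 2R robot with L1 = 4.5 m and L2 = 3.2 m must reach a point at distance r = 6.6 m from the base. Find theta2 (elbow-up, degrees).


cos(theta2) = (r^2 - L1^2 - L2^2) / (2*L1*L2)
cos(theta2) = (43.56 - 20.25 - 10.24) / 28.8
cos(theta2) = 0.453819
theta2 = 63.011 degrees


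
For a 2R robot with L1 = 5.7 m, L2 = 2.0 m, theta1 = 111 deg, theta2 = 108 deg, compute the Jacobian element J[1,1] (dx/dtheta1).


J[1,1] = -L1*sin(t1) - L2*sin(t1+t2)
= -5.7*sin(111) - 2.0*sin(219)
= -4.0628


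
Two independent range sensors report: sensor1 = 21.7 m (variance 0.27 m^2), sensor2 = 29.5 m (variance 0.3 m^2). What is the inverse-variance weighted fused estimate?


w1 = (1/var1) / (1/var1 + 1/var2)
   = 3.7037 / (3.7037 + 3.3333) = 0.5263
w2 = 1 - w1 = 0.4737
fused = w1*s1 + w2*s2 = 11.4211 + 13.9737
= 25.3947 m


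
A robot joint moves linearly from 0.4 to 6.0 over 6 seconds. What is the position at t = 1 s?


s = t/T = 1/6 = 0.1667
p(t) = p0 + (pf-p0)*s
= 0.4 + (6.0 - 0.4) * 0.1667
= 1.3333


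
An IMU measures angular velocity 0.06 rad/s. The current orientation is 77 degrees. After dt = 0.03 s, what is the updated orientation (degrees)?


delta_theta = w * dt = 0.06 * 0.03 = 0.0018 rad
= 0.1031 deg
theta_new = 77 + 0.1031 = 77.1031 deg


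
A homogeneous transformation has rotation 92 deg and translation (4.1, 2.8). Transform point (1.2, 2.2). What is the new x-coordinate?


x' = cos(theta)*px - sin(theta)*py + tx
= -0.0349*1.2 - 0.9994*2.2 + 4.1
= 1.8595


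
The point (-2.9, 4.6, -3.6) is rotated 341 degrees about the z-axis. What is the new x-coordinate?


Rotation about z-axis: x' = x*cos(theta) - y*sin(theta)
= -2.9 * 0.9455 - 4.6 * -0.3256
= -1.2444


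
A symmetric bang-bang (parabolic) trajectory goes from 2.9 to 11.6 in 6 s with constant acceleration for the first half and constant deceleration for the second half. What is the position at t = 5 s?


Symmetric rest-to-rest: each phase covers (pf-p0)/2 in time T/2. 0.5*a*(T/2)^2 = (pf-p0)/2 => a = 4*(pf-p0)/T^2
a = 4*(11.6-2.9)/6^2 = 0.9667
t = 5 is in the deceleration phase (t > T/2).
p = pf - 0.5*a*(T-t)^2 = 11.6 - 0.5*0.9667*1^2
= 11.1167


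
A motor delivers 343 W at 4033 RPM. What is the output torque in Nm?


omega = 4033 * 2*pi/60 = 422.3348 rad/s
tau = P / omega = 343 / 422.3348
= 0.8122 Nm


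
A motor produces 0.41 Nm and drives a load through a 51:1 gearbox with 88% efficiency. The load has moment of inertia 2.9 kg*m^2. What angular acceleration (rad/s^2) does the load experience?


tau_out = tau_motor * N * eta
= 0.41 * 51 * 0.88 = 18.4008 Nm
alpha = tau_out / I = 18.4008 / 2.9
= 6.3451 rad/s^2


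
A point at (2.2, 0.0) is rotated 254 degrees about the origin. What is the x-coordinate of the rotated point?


x' = x*cos(theta) - y*sin(theta)
cos(254 deg) = -0.2756, sin(254 deg) = -0.9613
x' = 2.2 * -0.2756 - 0.0 * -0.9613
= -0.6064 - -0.0
= -0.6064


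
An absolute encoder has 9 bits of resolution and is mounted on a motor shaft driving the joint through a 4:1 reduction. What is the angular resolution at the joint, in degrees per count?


counts = 2^9 = 512
effective counts at joint = 512 * 4 = 2048
resolution = 360 / 2048
= 0.1758 deg/count


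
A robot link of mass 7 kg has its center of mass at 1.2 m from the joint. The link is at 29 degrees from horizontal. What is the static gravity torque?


tau = m*g*L*cos(angle)
= 7 * 9.81 * 1.2 * cos(29 deg)
= 7 * 9.81 * 1.2 * 0.8746
= 72.0722 Nm


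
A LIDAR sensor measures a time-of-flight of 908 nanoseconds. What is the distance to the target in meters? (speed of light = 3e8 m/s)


tof = 908 ns = 9.08e-07 s
dist = c * tof / 2
= 3e8 * 9.08e-07 / 2
= 136.2 m
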